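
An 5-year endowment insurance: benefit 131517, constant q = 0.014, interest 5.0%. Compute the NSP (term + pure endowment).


Term component = 7762.1503
Pure endowment = 5_p_x * v^5 * benefit = 0.931933 * 0.783526 * 131517 = 96032.8843
NSP = 103795.0346


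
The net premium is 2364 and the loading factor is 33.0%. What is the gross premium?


Gross = net * (1 + loading)
= 2364 * (1 + 0.33)
= 2364 * 1.33
= 3144.12


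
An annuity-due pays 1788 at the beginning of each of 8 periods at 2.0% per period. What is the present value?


PV_due = PMT * (1-(1+i)^(-n))/i * (1+i)
PV_immediate = 13097.9608
PV_due = 13097.9608 * 1.02
= 13359.92


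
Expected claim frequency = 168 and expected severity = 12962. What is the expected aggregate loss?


E[S] = E[N] * E[X]
= 168 * 12962
= 2.1776e+06


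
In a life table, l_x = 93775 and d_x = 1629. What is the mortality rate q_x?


q_x = d_x / l_x
= 1629 / 93775
= 0.0174


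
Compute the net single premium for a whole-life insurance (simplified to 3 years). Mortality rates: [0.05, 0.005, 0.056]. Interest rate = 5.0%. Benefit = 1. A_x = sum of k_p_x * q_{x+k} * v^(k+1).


v = 0.952381
Year 0: k_p_x=1.0, q=0.05, term=0.047619
Year 1: k_p_x=0.95, q=0.005, term=0.004308
Year 2: k_p_x=0.94525, q=0.056, term=0.045726
A_x = 0.0977


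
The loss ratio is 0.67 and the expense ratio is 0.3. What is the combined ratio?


Combined ratio = loss ratio + expense ratio
= 0.67 + 0.3
= 0.97


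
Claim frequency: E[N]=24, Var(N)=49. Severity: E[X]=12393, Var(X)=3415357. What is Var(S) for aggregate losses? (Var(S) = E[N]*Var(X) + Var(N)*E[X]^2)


Var(S) = E[N]*Var(X) + Var(N)*E[X]^2
= 24*3415357 + 49*12393^2
= 81968568 + 7525736001
= 7.6077e+09


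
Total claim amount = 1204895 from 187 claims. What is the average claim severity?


severity = total / number
= 1204895 / 187
= 6443.2888


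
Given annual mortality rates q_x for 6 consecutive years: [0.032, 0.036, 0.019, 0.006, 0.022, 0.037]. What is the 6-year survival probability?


p_k = 1 - q_k for each year
Survival = product of (1 - q_k)
= 0.968 * 0.964 * 0.981 * 0.994 * 0.978 * 0.963
= 0.857


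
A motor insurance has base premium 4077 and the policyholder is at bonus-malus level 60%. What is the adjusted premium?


adjusted = base * BM_level / 100
= 4077 * 60 / 100
= 4077 * 0.6
= 2446.2


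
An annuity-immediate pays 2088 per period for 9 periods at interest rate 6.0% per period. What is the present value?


PV = PMT * (1 - (1+i)^(-n)) / i
= 2088 * (1 - (1+0.06)^(-9)) / 0.06
= 2088 * (1 - 0.591898) / 0.06
= 2088 * 6.801692
= 14201.9335


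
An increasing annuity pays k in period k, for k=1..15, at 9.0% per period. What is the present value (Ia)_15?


(Ia)_n = sum_{k=1}^{n} k * v^k, v = 1/(1+i)
v = 0.917431
Sum computed term by term:
(Ia)_15 = 51.8676


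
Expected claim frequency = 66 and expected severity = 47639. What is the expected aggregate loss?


E[S] = E[N] * E[X]
= 66 * 47639
= 3.1442e+06


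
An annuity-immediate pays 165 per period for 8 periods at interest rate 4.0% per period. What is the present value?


PV = PMT * (1 - (1+i)^(-n)) / i
= 165 * (1 - (1+0.04)^(-8)) / 0.04
= 165 * (1 - 0.73069) / 0.04
= 165 * 6.732745
= 1110.9029


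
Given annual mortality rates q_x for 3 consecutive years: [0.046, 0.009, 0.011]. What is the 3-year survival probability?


p_k = 1 - q_k for each year
Survival = product of (1 - q_k)
= 0.954 * 0.991 * 0.989
= 0.935


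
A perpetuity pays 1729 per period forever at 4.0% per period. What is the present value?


PV = PMT / i
= 1729 / 0.04
= 43225.0


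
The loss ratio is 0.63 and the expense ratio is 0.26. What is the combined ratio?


Combined ratio = loss ratio + expense ratio
= 0.63 + 0.26
= 0.89


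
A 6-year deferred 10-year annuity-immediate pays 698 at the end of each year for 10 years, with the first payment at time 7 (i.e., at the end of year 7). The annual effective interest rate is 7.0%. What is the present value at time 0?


PV at time 6 of the 10-year annuity-immediate:
a_n = 698 * (1-(1+0.07)^(-10))/0.07 = 4902.4599
Discount back 6 years to time 0:
PV = 4902.4599 * (1+0.07)^(-6)
= 4902.4599 * 0.666342
= 3266.716


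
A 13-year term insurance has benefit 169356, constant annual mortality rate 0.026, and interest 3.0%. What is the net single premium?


NSP = benefit * sum_{k=0}^{n-1} k_p_x * q * v^(k+1)
With constant q=0.026, v=0.970874
Sum = 0.239811
NSP = 169356 * 0.239811
= 40613.3957


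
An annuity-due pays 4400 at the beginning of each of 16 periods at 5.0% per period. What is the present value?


PV_due = PMT * (1-(1+i)^(-n))/i * (1+i)
PV_immediate = 47686.1861
PV_due = 47686.1861 * 1.05
= 50070.4954


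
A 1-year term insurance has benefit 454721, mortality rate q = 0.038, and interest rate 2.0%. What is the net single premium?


NSP = benefit * q * v
v = 1/(1+i) = 0.980392
NSP = 454721 * 0.038 * 0.980392
= 16940.5863


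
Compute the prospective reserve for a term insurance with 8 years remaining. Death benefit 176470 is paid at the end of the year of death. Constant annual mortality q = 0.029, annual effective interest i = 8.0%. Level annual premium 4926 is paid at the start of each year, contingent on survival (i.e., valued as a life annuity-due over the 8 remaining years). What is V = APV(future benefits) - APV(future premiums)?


v = 1/(1+i) = 0.925926
APV(future benefits) per unit = sum_{k=0}^{7} k_p_x * q * v^(k+1) = 0.152466
APV(future benefits) = 176470 * 0.152466 = 26905.7284
Life annuity-due factor ä_{x:8} = sum_{k=0}^{7} k_p_x * v^k = 5.678055
APV(future premiums) = 4926 * 5.678055 = 27970.1009
V = 26905.7284 - 27970.1009
= -1064.3725


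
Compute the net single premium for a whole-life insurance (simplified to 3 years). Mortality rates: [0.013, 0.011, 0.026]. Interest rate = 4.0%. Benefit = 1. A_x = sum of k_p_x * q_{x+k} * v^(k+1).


v = 0.961538
Year 0: k_p_x=1.0, q=0.013, term=0.0125
Year 1: k_p_x=0.987, q=0.011, term=0.010038
Year 2: k_p_x=0.976143, q=0.026, term=0.022562
A_x = 0.0451


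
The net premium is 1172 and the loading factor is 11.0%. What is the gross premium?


Gross = net * (1 + loading)
= 1172 * (1 + 0.11)
= 1172 * 1.11
= 1300.92


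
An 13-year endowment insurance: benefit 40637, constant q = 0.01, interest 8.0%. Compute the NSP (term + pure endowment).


Term component = 3058.3286
Pure endowment = 13_p_x * v^13 * benefit = 0.877521 * 0.367698 * 40637 = 13112.0425
NSP = 16170.3711


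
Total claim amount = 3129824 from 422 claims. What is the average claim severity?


severity = total / number
= 3129824 / 422
= 7416.6445


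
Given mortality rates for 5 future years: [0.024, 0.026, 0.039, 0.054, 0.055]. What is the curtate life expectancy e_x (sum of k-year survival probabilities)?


e_x = sum_{k=1}^{n} k_p_x
k_p_x values:
  1_p_x = 0.976
  2_p_x = 0.950624
  3_p_x = 0.91355
  4_p_x = 0.864218
  5_p_x = 0.816686
e_x = 4.5211


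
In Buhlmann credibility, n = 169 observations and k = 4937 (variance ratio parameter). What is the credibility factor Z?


Z = n / (n + k)
= 169 / (169 + 4937)
= 169 / 5106
= 0.0331


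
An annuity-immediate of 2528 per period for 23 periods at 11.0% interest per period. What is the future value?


FV = PMT * ((1+i)^n - 1) / i
= 2528 * ((1.11)^23 - 1) / 0.11
= 2528 * (11.026267 - 1) / 0.11
= 230421.8496


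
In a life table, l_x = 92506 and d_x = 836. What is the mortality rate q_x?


q_x = d_x / l_x
= 836 / 92506
= 0.009


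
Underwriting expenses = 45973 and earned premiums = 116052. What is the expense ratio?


Expense ratio = expenses / premiums
= 45973 / 116052
= 0.3961


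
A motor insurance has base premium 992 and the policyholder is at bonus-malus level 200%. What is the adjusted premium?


adjusted = base * BM_level / 100
= 992 * 200 / 100
= 992 * 2.0
= 1984.0


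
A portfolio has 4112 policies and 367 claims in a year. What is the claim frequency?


frequency = claims / policies
= 367 / 4112
= 0.0893


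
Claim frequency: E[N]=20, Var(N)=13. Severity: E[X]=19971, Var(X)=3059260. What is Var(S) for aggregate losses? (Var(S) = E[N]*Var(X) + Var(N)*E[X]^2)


Var(S) = E[N]*Var(X) + Var(N)*E[X]^2
= 20*3059260 + 13*19971^2
= 61185200 + 5184930933
= 5.2461e+09


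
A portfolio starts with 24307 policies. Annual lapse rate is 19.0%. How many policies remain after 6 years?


remaining = initial * (1 - lapse)^years
= 24307 * (1 - 0.19)^6
= 24307 * 0.28243
= 6865.0147


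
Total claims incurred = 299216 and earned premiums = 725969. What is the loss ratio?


Loss ratio = claims / premiums
= 299216 / 725969
= 0.4122


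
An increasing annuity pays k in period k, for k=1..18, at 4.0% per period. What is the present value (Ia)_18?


(Ia)_n = sum_{k=1}^{n} k * v^k, v = 1/(1+i)
v = 0.961538
Sum computed term by term:
(Ia)_18 = 107.0091


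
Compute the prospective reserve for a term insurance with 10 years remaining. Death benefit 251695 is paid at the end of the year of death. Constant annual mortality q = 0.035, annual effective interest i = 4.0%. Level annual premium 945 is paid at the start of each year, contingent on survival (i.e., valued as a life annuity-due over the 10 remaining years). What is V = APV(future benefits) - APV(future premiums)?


v = 1/(1+i) = 0.961538
APV(future benefits) per unit = sum_{k=0}^{9} k_p_x * q * v^(k+1) = 0.245893
APV(future benefits) = 251695 * 0.245893 = 61890.1345
Life annuity-due factor ä_{x:10} = sum_{k=0}^{9} k_p_x * v^k = 7.306546
APV(future premiums) = 945 * 7.306546 = 6904.6861
V = 61890.1345 - 6904.6861
= 54985.4484


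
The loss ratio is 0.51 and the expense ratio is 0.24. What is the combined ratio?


Combined ratio = loss ratio + expense ratio
= 0.51 + 0.24
= 0.75


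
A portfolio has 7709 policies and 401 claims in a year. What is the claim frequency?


frequency = claims / policies
= 401 / 7709
= 0.052


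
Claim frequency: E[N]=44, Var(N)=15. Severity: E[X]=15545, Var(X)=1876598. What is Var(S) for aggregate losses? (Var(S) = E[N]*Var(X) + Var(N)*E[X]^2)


Var(S) = E[N]*Var(X) + Var(N)*E[X]^2
= 44*1876598 + 15*15545^2
= 82570312 + 3624705375
= 3.7073e+09


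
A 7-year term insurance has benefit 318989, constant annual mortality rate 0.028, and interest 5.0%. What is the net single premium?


NSP = benefit * sum_{k=0}^{n-1} k_p_x * q * v^(k+1)
With constant q=0.028, v=0.952381
Sum = 0.149851
NSP = 318989 * 0.149851
= 47800.8754


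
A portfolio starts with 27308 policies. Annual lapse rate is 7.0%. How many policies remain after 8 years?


remaining = initial * (1 - lapse)^years
= 27308 * (1 - 0.07)^8
= 27308 * 0.559582
= 15281.0601


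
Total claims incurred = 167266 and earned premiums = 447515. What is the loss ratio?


Loss ratio = claims / premiums
= 167266 / 447515
= 0.3738


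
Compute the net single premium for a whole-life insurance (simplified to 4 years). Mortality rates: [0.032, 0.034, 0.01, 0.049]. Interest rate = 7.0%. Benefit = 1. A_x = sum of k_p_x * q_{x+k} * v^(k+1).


v = 0.934579
Year 0: k_p_x=1.0, q=0.032, term=0.029907
Year 1: k_p_x=0.968, q=0.034, term=0.028747
Year 2: k_p_x=0.935088, q=0.01, term=0.007633
Year 3: k_p_x=0.925737, q=0.049, term=0.034606
A_x = 0.1009


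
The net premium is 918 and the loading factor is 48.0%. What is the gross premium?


Gross = net * (1 + loading)
= 918 * (1 + 0.48)
= 918 * 1.48
= 1358.64


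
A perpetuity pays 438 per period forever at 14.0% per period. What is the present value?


PV = PMT / i
= 438 / 0.14
= 3128.5714


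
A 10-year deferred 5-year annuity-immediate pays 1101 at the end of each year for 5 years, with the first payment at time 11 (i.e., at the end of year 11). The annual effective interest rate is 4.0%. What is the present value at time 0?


PV at time 10 of the 5-year annuity-immediate:
a_n = 1101 * (1-(1+0.04)^(-5))/0.04 = 4901.4564
Discount back 10 years to time 0:
PV = 4901.4564 * (1+0.04)^(-10)
= 4901.4564 * 0.675564
= 3311.2483


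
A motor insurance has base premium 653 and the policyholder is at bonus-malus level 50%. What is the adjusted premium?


adjusted = base * BM_level / 100
= 653 * 50 / 100
= 653 * 0.5
= 326.5


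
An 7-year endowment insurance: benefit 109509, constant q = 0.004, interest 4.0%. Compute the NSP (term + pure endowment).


Term component = 2599.4077
Pure endowment = 7_p_x * v^7 * benefit = 0.972334 * 0.759918 * 109509 = 80915.5158
NSP = 83514.9235


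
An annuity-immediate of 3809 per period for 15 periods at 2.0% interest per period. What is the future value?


FV = PMT * ((1+i)^n - 1) / i
= 3809 * ((1.02)^15 - 1) / 0.02
= 3809 * (1.345868 - 1) / 0.02
= 65870.625


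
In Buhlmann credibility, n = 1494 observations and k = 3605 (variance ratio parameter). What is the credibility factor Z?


Z = n / (n + k)
= 1494 / (1494 + 3605)
= 1494 / 5099
= 0.293


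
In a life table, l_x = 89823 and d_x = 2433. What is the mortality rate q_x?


q_x = d_x / l_x
= 2433 / 89823
= 0.0271


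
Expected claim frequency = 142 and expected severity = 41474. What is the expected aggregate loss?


E[S] = E[N] * E[X]
= 142 * 41474
= 5.8893e+06


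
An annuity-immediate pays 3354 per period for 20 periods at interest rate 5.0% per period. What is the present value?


PV = PMT * (1 - (1+i)^(-n)) / i
= 3354 * (1 - (1+0.05)^(-20)) / 0.05
= 3354 * (1 - 0.376889) / 0.05
= 3354 * 12.46221
= 41798.2535


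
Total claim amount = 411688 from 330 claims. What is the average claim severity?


severity = total / number
= 411688 / 330
= 1247.5394


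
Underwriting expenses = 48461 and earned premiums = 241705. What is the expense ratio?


Expense ratio = expenses / premiums
= 48461 / 241705
= 0.2005


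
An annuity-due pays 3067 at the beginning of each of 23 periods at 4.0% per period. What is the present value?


PV_due = PMT * (1-(1+i)^(-n))/i * (1+i)
PV_immediate = 45565.9334
PV_due = 45565.9334 * 1.04
= 47388.5707


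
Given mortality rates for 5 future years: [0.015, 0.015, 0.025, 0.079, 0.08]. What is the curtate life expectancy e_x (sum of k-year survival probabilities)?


e_x = sum_{k=1}^{n} k_p_x
k_p_x values:
  1_p_x = 0.985
  2_p_x = 0.970225
  3_p_x = 0.945969
  4_p_x = 0.871238
  5_p_x = 0.801539
e_x = 4.574


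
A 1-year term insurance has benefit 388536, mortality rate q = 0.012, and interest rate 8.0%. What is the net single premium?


NSP = benefit * q * v
v = 1/(1+i) = 0.925926
NSP = 388536 * 0.012 * 0.925926
= 4317.0667


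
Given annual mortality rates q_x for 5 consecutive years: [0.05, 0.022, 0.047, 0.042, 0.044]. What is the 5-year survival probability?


p_k = 1 - q_k for each year
Survival = product of (1 - q_k)
= 0.95 * 0.978 * 0.953 * 0.958 * 0.956
= 0.8109


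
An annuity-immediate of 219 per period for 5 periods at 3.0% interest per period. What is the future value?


FV = PMT * ((1+i)^n - 1) / i
= 219 * ((1.03)^5 - 1) / 0.03
= 219 * (1.159274 - 1) / 0.03
= 1162.7007


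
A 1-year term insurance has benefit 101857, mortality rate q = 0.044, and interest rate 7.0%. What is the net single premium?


NSP = benefit * q * v
v = 1/(1+i) = 0.934579
NSP = 101857 * 0.044 * 0.934579
= 4188.5121


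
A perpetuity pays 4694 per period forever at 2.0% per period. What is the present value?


PV = PMT / i
= 4694 / 0.02
= 234700.0


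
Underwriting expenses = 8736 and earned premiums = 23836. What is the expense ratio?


Expense ratio = expenses / premiums
= 8736 / 23836
= 0.3665


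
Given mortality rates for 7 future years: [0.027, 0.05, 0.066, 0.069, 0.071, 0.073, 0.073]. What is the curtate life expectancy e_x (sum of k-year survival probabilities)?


e_x = sum_{k=1}^{n} k_p_x
k_p_x values:
  1_p_x = 0.973
  2_p_x = 0.92435
  3_p_x = 0.863343
  4_p_x = 0.803772
  5_p_x = 0.746704
  6_p_x = 0.692195
  7_p_x = 0.641665
e_x = 5.645


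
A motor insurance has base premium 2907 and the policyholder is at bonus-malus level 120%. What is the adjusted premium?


adjusted = base * BM_level / 100
= 2907 * 120 / 100
= 2907 * 1.2
= 3488.4


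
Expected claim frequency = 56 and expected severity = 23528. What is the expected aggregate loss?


E[S] = E[N] * E[X]
= 56 * 23528
= 1.3176e+06


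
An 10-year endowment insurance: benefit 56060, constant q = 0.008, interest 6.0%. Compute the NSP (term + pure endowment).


Term component = 3196.7553
Pure endowment = 10_p_x * v^10 * benefit = 0.922819 * 0.558395 * 56060 = 28887.5801
NSP = 32084.3354


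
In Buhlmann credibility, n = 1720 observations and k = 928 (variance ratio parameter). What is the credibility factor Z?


Z = n / (n + k)
= 1720 / (1720 + 928)
= 1720 / 2648
= 0.6495


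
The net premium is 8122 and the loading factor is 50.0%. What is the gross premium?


Gross = net * (1 + loading)
= 8122 * (1 + 0.5)
= 8122 * 1.5
= 12183.0


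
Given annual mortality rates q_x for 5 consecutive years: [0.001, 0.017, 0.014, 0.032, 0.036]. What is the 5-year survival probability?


p_k = 1 - q_k for each year
Survival = product of (1 - q_k)
= 0.999 * 0.983 * 0.986 * 0.968 * 0.964
= 0.9035


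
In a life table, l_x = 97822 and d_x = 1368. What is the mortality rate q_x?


q_x = d_x / l_x
= 1368 / 97822
= 0.014


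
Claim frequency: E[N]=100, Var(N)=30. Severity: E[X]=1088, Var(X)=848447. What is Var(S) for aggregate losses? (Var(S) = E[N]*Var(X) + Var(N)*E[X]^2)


Var(S) = E[N]*Var(X) + Var(N)*E[X]^2
= 100*848447 + 30*1088^2
= 84844700 + 35512320
= 1.2036e+08


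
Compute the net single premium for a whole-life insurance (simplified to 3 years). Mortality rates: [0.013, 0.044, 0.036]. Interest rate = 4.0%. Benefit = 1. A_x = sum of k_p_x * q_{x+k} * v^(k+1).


v = 0.961538
Year 0: k_p_x=1.0, q=0.013, term=0.0125
Year 1: k_p_x=0.987, q=0.044, term=0.040152
Year 2: k_p_x=0.943572, q=0.036, term=0.030198
A_x = 0.0828


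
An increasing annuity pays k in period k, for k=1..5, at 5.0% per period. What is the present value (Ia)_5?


(Ia)_n = sum_{k=1}^{n} k * v^k, v = 1/(1+i)
v = 0.952381
Sum computed term by term:
(Ia)_5 = 12.5664


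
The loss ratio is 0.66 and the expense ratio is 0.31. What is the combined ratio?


Combined ratio = loss ratio + expense ratio
= 0.66 + 0.31
= 0.97


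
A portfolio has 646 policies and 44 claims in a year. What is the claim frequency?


frequency = claims / policies
= 44 / 646
= 0.0681


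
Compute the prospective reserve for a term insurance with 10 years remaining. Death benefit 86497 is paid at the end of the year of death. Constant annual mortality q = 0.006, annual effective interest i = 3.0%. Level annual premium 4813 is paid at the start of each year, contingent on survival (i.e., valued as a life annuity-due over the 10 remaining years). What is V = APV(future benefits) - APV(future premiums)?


v = 1/(1+i) = 0.970874
APV(future benefits) per unit = sum_{k=0}^{9} k_p_x * q * v^(k+1) = 0.049894
APV(future benefits) = 86497 * 0.049894 = 4315.7011
Life annuity-due factor ä_{x:10} = sum_{k=0}^{9} k_p_x * v^k = 8.565176
APV(future premiums) = 4813 * 8.565176 = 41224.1919
V = 4315.7011 - 41224.1919
= -36908.4908


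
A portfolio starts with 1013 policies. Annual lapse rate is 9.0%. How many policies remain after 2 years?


remaining = initial * (1 - lapse)^years
= 1013 * (1 - 0.09)^2
= 1013 * 0.8281
= 838.8653


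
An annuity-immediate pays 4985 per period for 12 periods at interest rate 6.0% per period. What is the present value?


PV = PMT * (1 - (1+i)^(-n)) / i
= 4985 * (1 - (1+0.06)^(-12)) / 0.06
= 4985 * (1 - 0.496969) / 0.06
= 4985 * 8.383844
= 41793.462


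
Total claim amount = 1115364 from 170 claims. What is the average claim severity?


severity = total / number
= 1115364 / 170
= 6560.9647


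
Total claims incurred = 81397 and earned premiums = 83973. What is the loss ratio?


Loss ratio = claims / premiums
= 81397 / 83973
= 0.9693


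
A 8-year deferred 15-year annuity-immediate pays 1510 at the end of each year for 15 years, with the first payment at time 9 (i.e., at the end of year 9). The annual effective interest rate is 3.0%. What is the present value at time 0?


PV at time 8 of the 15-year annuity-immediate:
a_n = 1510 * (1-(1+0.03)^(-15))/0.03 = 18026.282
Discount back 8 years to time 0:
PV = 18026.282 * (1+0.03)^(-8)
= 18026.282 * 0.789409
= 14230.1135


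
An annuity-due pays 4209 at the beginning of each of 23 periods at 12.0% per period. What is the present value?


PV_due = PMT * (1-(1+i)^(-n))/i * (1+i)
PV_immediate = 32486.8875
PV_due = 32486.8875 * 1.12
= 36385.3139


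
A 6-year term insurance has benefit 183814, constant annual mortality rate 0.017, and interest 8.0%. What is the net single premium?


NSP = benefit * sum_{k=0}^{n-1} k_p_x * q * v^(k+1)
With constant q=0.017, v=0.925926
Sum = 0.075613
NSP = 183814 * 0.075613
= 13898.6682


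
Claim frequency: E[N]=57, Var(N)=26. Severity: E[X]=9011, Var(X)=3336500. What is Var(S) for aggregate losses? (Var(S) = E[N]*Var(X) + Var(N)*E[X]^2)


Var(S) = E[N]*Var(X) + Var(N)*E[X]^2
= 57*3336500 + 26*9011^2
= 190180500 + 2111151146
= 2.3013e+09


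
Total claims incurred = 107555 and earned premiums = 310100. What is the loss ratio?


Loss ratio = claims / premiums
= 107555 / 310100
= 0.3468


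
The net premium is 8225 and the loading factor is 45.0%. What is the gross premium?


Gross = net * (1 + loading)
= 8225 * (1 + 0.45)
= 8225 * 1.45
= 11926.25


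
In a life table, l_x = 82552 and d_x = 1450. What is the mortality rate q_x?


q_x = d_x / l_x
= 1450 / 82552
= 0.0176


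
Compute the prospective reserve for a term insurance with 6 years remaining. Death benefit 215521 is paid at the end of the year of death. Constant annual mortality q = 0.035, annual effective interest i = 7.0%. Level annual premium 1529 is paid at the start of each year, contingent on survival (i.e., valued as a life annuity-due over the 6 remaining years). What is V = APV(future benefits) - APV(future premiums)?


v = 1/(1+i) = 0.934579
APV(future benefits) per unit = sum_{k=0}^{5} k_p_x * q * v^(k+1) = 0.153967
APV(future benefits) = 215521 * 0.153967 = 33183.2082
Life annuity-due factor ä_{x:6} = sum_{k=0}^{5} k_p_x * v^k = 4.707003
APV(future premiums) = 1529 * 4.707003 = 7197.0082
V = 33183.2082 - 7197.0082
= 25986.2


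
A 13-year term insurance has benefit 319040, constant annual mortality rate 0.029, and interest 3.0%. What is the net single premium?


NSP = benefit * sum_{k=0}^{n-1} k_p_x * q * v^(k+1)
With constant q=0.029, v=0.970874
Sum = 0.263222
NSP = 319040 * 0.263222
= 83978.409


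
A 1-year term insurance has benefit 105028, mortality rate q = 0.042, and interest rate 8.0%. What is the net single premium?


NSP = benefit * q * v
v = 1/(1+i) = 0.925926
NSP = 105028 * 0.042 * 0.925926
= 4084.4222


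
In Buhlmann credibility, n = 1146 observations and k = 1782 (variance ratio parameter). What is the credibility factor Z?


Z = n / (n + k)
= 1146 / (1146 + 1782)
= 1146 / 2928
= 0.3914


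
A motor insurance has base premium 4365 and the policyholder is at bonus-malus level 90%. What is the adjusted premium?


adjusted = base * BM_level / 100
= 4365 * 90 / 100
= 4365 * 0.9
= 3928.5


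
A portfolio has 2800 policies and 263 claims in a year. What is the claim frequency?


frequency = claims / policies
= 263 / 2800
= 0.0939


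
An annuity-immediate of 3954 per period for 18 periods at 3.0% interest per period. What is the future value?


FV = PMT * ((1+i)^n - 1) / i
= 3954 * ((1.03)^18 - 1) / 0.03
= 3954 * (1.702433 - 1) / 0.03
= 92580.6775


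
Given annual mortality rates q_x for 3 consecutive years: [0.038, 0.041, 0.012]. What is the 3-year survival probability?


p_k = 1 - q_k for each year
Survival = product of (1 - q_k)
= 0.962 * 0.959 * 0.988
= 0.9115


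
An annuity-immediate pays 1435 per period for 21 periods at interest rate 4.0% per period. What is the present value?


PV = PMT * (1 - (1+i)^(-n)) / i
= 1435 * (1 - (1+0.04)^(-21)) / 0.04
= 1435 * (1 - 0.438834) / 0.04
= 1435 * 14.02916
= 20131.8445


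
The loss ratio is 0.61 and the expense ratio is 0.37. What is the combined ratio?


Combined ratio = loss ratio + expense ratio
= 0.61 + 0.37
= 0.98


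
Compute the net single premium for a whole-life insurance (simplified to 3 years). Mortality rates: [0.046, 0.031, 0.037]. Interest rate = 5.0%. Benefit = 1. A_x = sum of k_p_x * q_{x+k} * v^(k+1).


v = 0.952381
Year 0: k_p_x=1.0, q=0.046, term=0.04381
Year 1: k_p_x=0.954, q=0.031, term=0.026824
Year 2: k_p_x=0.924426, q=0.037, term=0.029546
A_x = 0.1002


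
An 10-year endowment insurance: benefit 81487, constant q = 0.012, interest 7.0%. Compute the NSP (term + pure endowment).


Term component = 6552.2911
Pure endowment = 10_p_x * v^10 * benefit = 0.886277 * 0.508349 * 81487 = 36713.0105
NSP = 43265.3016


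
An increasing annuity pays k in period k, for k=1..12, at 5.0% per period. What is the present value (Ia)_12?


(Ia)_n = sum_{k=1}^{n} k * v^k, v = 1/(1+i)
v = 0.952381
Sum computed term by term:
(Ia)_12 = 52.4873


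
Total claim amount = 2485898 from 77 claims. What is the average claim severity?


severity = total / number
= 2485898 / 77
= 32284.3896


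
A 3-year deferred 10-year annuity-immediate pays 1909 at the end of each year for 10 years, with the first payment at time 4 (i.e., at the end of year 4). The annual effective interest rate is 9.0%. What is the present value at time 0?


PV at time 3 of the 10-year annuity-immediate:
a_n = 1909 * (1-(1+0.09)^(-10))/0.09 = 12251.3086
Discount back 3 years to time 0:
PV = 12251.3086 * (1+0.09)^(-3)
= 12251.3086 * 0.772183
= 9460.2581


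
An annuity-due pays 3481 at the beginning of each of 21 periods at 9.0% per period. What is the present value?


PV_due = PMT * (1-(1+i)^(-n))/i * (1+i)
PV_immediate = 32346.3004
PV_due = 32346.3004 * 1.09
= 35257.4675


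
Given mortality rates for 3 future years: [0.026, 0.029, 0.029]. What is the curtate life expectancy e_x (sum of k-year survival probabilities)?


e_x = sum_{k=1}^{n} k_p_x
k_p_x values:
  1_p_x = 0.974
  2_p_x = 0.945754
  3_p_x = 0.918327
e_x = 2.8381


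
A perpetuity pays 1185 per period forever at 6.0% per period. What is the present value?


PV = PMT / i
= 1185 / 0.06
= 19750.0


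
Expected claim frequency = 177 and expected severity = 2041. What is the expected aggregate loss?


E[S] = E[N] * E[X]
= 177 * 2041
= 361257


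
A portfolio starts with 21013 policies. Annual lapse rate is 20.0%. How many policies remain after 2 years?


remaining = initial * (1 - lapse)^years
= 21013 * (1 - 0.2)^2
= 21013 * 0.64
= 13448.32


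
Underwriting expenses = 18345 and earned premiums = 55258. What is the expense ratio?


Expense ratio = expenses / premiums
= 18345 / 55258
= 0.332


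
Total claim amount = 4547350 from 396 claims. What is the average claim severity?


severity = total / number
= 4547350 / 396
= 11483.2071


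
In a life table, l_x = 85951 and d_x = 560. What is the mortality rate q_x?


q_x = d_x / l_x
= 560 / 85951
= 0.0065


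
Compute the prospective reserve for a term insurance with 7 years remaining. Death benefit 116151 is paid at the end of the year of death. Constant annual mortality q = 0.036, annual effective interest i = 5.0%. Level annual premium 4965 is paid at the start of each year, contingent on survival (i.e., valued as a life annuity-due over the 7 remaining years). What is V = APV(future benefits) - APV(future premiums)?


v = 1/(1+i) = 0.952381
APV(future benefits) per unit = sum_{k=0}^{6} k_p_x * q * v^(k+1) = 0.188451
APV(future benefits) = 116151 * 0.188451 = 21888.7521
Life annuity-due factor ä_{x:7} = sum_{k=0}^{6} k_p_x * v^k = 5.496482
APV(future premiums) = 4965 * 5.496482 = 27290.0355
V = 21888.7521 - 27290.0355
= -5401.2834


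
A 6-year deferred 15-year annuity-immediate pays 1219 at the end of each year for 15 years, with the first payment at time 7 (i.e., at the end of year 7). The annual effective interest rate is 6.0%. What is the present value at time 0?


PV at time 6 of the 15-year annuity-immediate:
a_n = 1219 * (1-(1+0.06)^(-15))/0.06 = 11839.2315
Discount back 6 years to time 0:
PV = 11839.2315 * (1+0.06)^(-6)
= 11839.2315 * 0.704961
= 8346.191


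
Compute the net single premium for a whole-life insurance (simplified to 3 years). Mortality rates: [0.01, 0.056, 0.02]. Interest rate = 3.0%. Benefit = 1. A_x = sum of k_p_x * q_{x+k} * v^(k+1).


v = 0.970874
Year 0: k_p_x=1.0, q=0.01, term=0.009709
Year 1: k_p_x=0.99, q=0.056, term=0.052258
Year 2: k_p_x=0.93456, q=0.02, term=0.017105
A_x = 0.0791


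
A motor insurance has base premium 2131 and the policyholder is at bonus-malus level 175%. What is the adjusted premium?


adjusted = base * BM_level / 100
= 2131 * 175 / 100
= 2131 * 1.75
= 3729.25


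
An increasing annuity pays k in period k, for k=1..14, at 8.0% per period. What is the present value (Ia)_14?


(Ia)_n = sum_{k=1}^{n} k * v^k, v = 1/(1+i)
v = 0.925926
Sum computed term by term:
(Ia)_14 = 51.7165


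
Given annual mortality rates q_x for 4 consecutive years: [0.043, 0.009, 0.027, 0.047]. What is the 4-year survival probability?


p_k = 1 - q_k for each year
Survival = product of (1 - q_k)
= 0.957 * 0.991 * 0.973 * 0.953
= 0.8794


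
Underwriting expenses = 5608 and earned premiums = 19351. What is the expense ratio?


Expense ratio = expenses / premiums
= 5608 / 19351
= 0.2898


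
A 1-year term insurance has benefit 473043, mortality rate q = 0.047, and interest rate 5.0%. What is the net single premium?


NSP = benefit * q * v
v = 1/(1+i) = 0.952381
NSP = 473043 * 0.047 * 0.952381
= 21174.3057


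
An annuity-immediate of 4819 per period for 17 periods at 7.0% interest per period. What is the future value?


FV = PMT * ((1+i)^n - 1) / i
= 4819 * ((1.07)^17 - 1) / 0.07
= 4819 * (3.158815 - 1) / 0.07
= 148619.0072


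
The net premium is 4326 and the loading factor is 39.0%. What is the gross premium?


Gross = net * (1 + loading)
= 4326 * (1 + 0.39)
= 4326 * 1.39
= 6013.14


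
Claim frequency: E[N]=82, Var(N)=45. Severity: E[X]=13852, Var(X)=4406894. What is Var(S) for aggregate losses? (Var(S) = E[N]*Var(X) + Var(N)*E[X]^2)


Var(S) = E[N]*Var(X) + Var(N)*E[X]^2
= 82*4406894 + 45*13852^2
= 361365308 + 8634505680
= 8.9959e+09


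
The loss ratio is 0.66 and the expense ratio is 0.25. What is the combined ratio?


Combined ratio = loss ratio + expense ratio
= 0.66 + 0.25
= 0.91


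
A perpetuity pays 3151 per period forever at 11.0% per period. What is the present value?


PV = PMT / i
= 3151 / 0.11
= 28645.4545


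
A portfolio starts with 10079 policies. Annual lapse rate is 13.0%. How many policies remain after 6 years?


remaining = initial * (1 - lapse)^years
= 10079 * (1 - 0.13)^6
= 10079 * 0.433626
= 4370.5185


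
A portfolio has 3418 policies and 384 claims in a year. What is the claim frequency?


frequency = claims / policies
= 384 / 3418
= 0.1123


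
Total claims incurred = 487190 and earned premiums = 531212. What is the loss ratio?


Loss ratio = claims / premiums
= 487190 / 531212
= 0.9171


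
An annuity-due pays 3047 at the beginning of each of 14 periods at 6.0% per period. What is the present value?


PV_due = PMT * (1-(1+i)^(-n))/i * (1+i)
PV_immediate = 28321.816
PV_due = 28321.816 * 1.06
= 30021.125


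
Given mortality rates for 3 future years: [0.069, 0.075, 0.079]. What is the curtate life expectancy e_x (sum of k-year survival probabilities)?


e_x = sum_{k=1}^{n} k_p_x
k_p_x values:
  1_p_x = 0.931
  2_p_x = 0.861175
  3_p_x = 0.793142
e_x = 2.5853


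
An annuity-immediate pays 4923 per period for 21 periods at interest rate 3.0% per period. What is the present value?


PV = PMT * (1 - (1+i)^(-n)) / i
= 4923 * (1 - (1+0.03)^(-21)) / 0.03
= 4923 * (1 - 0.537549) / 0.03
= 4923 * 15.415024
= 75888.1638


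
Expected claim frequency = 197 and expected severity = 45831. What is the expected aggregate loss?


E[S] = E[N] * E[X]
= 197 * 45831
= 9.0287e+06


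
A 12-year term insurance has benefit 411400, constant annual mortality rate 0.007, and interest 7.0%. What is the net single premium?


NSP = benefit * sum_{k=0}^{n-1} k_p_x * q * v^(k+1)
With constant q=0.007, v=0.934579
Sum = 0.053807
NSP = 411400 * 0.053807
= 22136.3903


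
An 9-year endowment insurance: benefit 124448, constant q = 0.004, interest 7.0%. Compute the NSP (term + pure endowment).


Term component = 3197.5566
Pure endowment = 9_p_x * v^9 * benefit = 0.964571 * 0.543934 * 124448 = 65293.2022
NSP = 68490.7588


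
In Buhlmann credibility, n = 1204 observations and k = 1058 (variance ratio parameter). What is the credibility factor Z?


Z = n / (n + k)
= 1204 / (1204 + 1058)
= 1204 / 2262
= 0.5323


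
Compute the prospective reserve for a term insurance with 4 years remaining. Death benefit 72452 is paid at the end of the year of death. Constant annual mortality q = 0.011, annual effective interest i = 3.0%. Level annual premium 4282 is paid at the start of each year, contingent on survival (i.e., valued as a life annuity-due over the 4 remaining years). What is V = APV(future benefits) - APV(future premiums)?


v = 1/(1+i) = 0.970874
APV(future benefits) per unit = sum_{k=0}^{3} k_p_x * q * v^(k+1) = 0.040235
APV(future benefits) = 72452 * 0.040235 = 2915.0914
Life annuity-due factor ä_{x:4} = sum_{k=0}^{3} k_p_x * v^k = 3.76744
APV(future premiums) = 4282 * 3.76744 = 16132.178
V = 2915.0914 - 16132.178
= -13217.0866


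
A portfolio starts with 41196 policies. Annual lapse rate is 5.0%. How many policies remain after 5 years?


remaining = initial * (1 - lapse)^years
= 41196 * (1 - 0.05)^5
= 41196 * 0.773781
= 31876.6795


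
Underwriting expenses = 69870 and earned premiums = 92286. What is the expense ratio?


Expense ratio = expenses / premiums
= 69870 / 92286
= 0.7571


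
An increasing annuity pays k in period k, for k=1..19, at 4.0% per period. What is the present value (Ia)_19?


(Ia)_n = sum_{k=1}^{n} k * v^k, v = 1/(1+i)
v = 0.961538
Sum computed term by term:
(Ia)_19 = 116.0273


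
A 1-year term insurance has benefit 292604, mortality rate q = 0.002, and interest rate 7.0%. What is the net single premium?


NSP = benefit * q * v
v = 1/(1+i) = 0.934579
NSP = 292604 * 0.002 * 0.934579
= 546.9234


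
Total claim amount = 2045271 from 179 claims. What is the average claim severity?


severity = total / number
= 2045271 / 179
= 11426.095


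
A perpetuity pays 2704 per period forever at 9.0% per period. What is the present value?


PV = PMT / i
= 2704 / 0.09
= 30044.4444


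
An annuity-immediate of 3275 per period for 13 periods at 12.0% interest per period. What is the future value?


FV = PMT * ((1+i)^n - 1) / i
= 3275 * ((1.12)^13 - 1) / 0.12
= 3275 * (4.363493 - 1) / 0.12
= 91795.3328


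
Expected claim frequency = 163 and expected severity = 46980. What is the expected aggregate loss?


E[S] = E[N] * E[X]
= 163 * 46980
= 7.6577e+06


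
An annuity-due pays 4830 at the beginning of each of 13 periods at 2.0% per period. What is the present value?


PV_due = PMT * (1-(1+i)^(-n))/i * (1+i)
PV_immediate = 54812.6452
PV_due = 54812.6452 * 1.02
= 55908.8981


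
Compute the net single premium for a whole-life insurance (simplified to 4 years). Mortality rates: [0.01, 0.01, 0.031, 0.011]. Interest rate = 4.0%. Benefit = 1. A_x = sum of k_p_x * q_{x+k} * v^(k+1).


v = 0.961538
Year 0: k_p_x=1.0, q=0.01, term=0.009615
Year 1: k_p_x=0.99, q=0.01, term=0.009153
Year 2: k_p_x=0.9801, q=0.031, term=0.02701
Year 3: k_p_x=0.949717, q=0.011, term=0.00893
A_x = 0.0547


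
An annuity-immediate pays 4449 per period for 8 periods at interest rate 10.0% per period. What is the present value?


PV = PMT * (1 - (1+i)^(-n)) / i
= 4449 * (1 - (1+0.1)^(-8)) / 0.1
= 4449 * (1 - 0.466507) / 0.1
= 4449 * 5.334926
= 23735.0867


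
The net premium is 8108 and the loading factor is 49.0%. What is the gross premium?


Gross = net * (1 + loading)
= 8108 * (1 + 0.49)
= 8108 * 1.49
= 12080.92


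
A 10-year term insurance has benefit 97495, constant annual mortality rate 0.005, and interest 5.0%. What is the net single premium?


NSP = benefit * sum_{k=0}^{n-1} k_p_x * q * v^(k+1)
With constant q=0.005, v=0.952381
Sum = 0.037827
NSP = 97495 * 0.037827
= 3687.9778


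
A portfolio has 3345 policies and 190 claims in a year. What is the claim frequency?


frequency = claims / policies
= 190 / 3345
= 0.0568


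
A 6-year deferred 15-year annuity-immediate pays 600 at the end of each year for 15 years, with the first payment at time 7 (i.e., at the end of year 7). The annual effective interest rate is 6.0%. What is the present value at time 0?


PV at time 6 of the 15-year annuity-immediate:
a_n = 600 * (1-(1+0.06)^(-15))/0.06 = 5827.3494
Discount back 6 years to time 0:
PV = 5827.3494 * (1+0.06)^(-6)
= 5827.3494 * 0.704961
= 4108.0514


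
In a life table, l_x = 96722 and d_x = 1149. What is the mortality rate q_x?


q_x = d_x / l_x
= 1149 / 96722
= 0.0119


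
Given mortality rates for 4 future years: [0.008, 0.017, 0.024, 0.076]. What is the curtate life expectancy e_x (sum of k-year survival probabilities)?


e_x = sum_{k=1}^{n} k_p_x
k_p_x values:
  1_p_x = 0.992
  2_p_x = 0.975136
  3_p_x = 0.951733
  4_p_x = 0.879401
e_x = 3.7983


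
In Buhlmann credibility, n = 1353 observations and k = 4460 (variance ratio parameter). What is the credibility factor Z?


Z = n / (n + k)
= 1353 / (1353 + 4460)
= 1353 / 5813
= 0.2328


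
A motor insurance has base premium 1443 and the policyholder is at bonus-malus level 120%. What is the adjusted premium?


adjusted = base * BM_level / 100
= 1443 * 120 / 100
= 1443 * 1.2
= 1731.6


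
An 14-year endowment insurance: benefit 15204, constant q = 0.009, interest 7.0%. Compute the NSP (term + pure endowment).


Term component = 1140.2241
Pure endowment = 14_p_x * v^14 * benefit = 0.881112 * 0.387817 * 15204 = 5195.3659
NSP = 6335.59


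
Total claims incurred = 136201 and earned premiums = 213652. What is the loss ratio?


Loss ratio = claims / premiums
= 136201 / 213652
= 0.6375


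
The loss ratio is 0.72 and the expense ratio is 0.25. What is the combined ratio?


Combined ratio = loss ratio + expense ratio
= 0.72 + 0.25
= 0.97


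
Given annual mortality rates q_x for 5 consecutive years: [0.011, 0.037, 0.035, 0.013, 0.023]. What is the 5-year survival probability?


p_k = 1 - q_k for each year
Survival = product of (1 - q_k)
= 0.989 * 0.963 * 0.965 * 0.987 * 0.977
= 0.8863


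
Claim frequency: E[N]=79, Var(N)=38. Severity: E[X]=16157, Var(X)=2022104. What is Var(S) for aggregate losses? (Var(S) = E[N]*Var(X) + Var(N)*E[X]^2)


Var(S) = E[N]*Var(X) + Var(N)*E[X]^2
= 79*2022104 + 38*16157^2
= 159746216 + 9919848662
= 1.0080e+10


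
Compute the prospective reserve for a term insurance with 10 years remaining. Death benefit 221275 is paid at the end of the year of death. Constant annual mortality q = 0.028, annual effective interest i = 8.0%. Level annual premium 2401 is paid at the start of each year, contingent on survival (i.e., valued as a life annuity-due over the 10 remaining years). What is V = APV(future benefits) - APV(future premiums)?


v = 1/(1+i) = 0.925926
APV(future benefits) per unit = sum_{k=0}^{9} k_p_x * q * v^(k+1) = 0.168861
APV(future benefits) = 221275 * 0.168861 = 37364.7499
Life annuity-due factor ä_{x:10} = sum_{k=0}^{9} k_p_x * v^k = 6.513216
APV(future premiums) = 2401 * 6.513216 = 15638.2307
V = 37364.7499 - 15638.2307
= 21726.5192
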